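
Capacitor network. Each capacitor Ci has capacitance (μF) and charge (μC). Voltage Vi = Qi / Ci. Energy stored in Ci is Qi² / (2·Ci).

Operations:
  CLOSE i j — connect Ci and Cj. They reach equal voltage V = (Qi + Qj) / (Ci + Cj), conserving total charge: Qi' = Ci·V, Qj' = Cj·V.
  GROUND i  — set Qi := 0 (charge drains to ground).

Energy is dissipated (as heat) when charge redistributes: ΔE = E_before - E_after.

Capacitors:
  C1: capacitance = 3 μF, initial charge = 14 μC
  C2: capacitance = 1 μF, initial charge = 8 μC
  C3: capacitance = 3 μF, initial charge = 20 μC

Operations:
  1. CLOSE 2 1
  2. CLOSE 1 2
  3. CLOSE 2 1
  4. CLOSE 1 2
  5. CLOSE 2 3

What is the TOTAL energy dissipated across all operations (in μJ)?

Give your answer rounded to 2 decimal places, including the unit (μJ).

Initial: C1(3μF, Q=14μC, V=4.67V), C2(1μF, Q=8μC, V=8.00V), C3(3μF, Q=20μC, V=6.67V)
Op 1: CLOSE 2-1: Q_total=22.00, C_total=4.00, V=5.50; Q2=5.50, Q1=16.50; dissipated=4.167
Op 2: CLOSE 1-2: Q_total=22.00, C_total=4.00, V=5.50; Q1=16.50, Q2=5.50; dissipated=0.000
Op 3: CLOSE 2-1: Q_total=22.00, C_total=4.00, V=5.50; Q2=5.50, Q1=16.50; dissipated=0.000
Op 4: CLOSE 1-2: Q_total=22.00, C_total=4.00, V=5.50; Q1=16.50, Q2=5.50; dissipated=0.000
Op 5: CLOSE 2-3: Q_total=25.50, C_total=4.00, V=6.38; Q2=6.38, Q3=19.12; dissipated=0.510
Total dissipated: 4.677 μJ

Answer: 4.68 μJ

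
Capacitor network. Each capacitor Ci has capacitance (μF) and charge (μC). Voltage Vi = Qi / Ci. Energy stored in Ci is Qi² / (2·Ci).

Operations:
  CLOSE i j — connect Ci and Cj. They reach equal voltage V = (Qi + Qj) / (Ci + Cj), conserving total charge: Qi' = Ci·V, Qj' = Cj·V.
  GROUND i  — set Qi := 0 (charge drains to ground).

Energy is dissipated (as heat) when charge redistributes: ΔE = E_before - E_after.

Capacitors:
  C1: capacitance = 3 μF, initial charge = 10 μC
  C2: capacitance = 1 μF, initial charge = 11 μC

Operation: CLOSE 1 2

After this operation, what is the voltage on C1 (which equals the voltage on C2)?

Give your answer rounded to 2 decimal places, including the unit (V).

Initial: C1(3μF, Q=10μC, V=3.33V), C2(1μF, Q=11μC, V=11.00V)
Op 1: CLOSE 1-2: Q_total=21.00, C_total=4.00, V=5.25; Q1=15.75, Q2=5.25; dissipated=22.042

Answer: 5.25 V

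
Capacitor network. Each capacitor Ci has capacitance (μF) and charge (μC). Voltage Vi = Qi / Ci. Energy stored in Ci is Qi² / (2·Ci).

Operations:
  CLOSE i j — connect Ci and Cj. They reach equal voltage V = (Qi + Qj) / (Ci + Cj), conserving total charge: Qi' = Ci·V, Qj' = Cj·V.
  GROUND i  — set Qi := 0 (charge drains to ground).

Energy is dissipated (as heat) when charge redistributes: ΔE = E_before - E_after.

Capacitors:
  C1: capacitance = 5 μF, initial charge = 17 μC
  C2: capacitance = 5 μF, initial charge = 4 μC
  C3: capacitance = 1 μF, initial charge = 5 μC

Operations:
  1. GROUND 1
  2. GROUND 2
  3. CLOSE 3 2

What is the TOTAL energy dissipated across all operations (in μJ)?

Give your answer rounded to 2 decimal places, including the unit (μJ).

Answer: 40.92 μJ

Derivation:
Initial: C1(5μF, Q=17μC, V=3.40V), C2(5μF, Q=4μC, V=0.80V), C3(1μF, Q=5μC, V=5.00V)
Op 1: GROUND 1: Q1=0; energy lost=28.900
Op 2: GROUND 2: Q2=0; energy lost=1.600
Op 3: CLOSE 3-2: Q_total=5.00, C_total=6.00, V=0.83; Q3=0.83, Q2=4.17; dissipated=10.417
Total dissipated: 40.917 μJ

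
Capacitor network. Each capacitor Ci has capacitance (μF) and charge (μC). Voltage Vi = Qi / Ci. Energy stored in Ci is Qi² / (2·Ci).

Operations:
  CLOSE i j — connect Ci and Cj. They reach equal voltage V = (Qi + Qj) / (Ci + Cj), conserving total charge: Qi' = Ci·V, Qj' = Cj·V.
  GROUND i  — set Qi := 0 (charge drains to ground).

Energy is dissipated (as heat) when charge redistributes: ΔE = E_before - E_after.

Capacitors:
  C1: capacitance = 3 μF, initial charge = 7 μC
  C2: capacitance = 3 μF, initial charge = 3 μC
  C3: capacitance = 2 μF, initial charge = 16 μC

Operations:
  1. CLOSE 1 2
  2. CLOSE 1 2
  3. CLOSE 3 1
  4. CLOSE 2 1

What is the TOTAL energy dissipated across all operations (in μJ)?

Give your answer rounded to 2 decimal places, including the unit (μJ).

Initial: C1(3μF, Q=7μC, V=2.33V), C2(3μF, Q=3μC, V=1.00V), C3(2μF, Q=16μC, V=8.00V)
Op 1: CLOSE 1-2: Q_total=10.00, C_total=6.00, V=1.67; Q1=5.00, Q2=5.00; dissipated=1.333
Op 2: CLOSE 1-2: Q_total=10.00, C_total=6.00, V=1.67; Q1=5.00, Q2=5.00; dissipated=0.000
Op 3: CLOSE 3-1: Q_total=21.00, C_total=5.00, V=4.20; Q3=8.40, Q1=12.60; dissipated=24.067
Op 4: CLOSE 2-1: Q_total=17.60, C_total=6.00, V=2.93; Q2=8.80, Q1=8.80; dissipated=4.813
Total dissipated: 30.213 μJ

Answer: 30.21 μJ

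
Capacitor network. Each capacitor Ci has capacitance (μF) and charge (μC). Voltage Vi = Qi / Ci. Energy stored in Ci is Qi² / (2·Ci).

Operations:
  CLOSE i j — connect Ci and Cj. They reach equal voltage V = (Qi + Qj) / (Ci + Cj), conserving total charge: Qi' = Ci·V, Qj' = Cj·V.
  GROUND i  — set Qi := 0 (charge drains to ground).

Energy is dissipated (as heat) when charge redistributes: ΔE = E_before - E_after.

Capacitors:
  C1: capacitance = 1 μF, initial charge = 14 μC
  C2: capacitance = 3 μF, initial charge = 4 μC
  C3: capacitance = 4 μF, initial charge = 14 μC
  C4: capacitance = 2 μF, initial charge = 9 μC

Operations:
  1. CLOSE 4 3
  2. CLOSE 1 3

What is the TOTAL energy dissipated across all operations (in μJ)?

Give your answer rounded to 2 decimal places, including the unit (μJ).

Initial: C1(1μF, Q=14μC, V=14.00V), C2(3μF, Q=4μC, V=1.33V), C3(4μF, Q=14μC, V=3.50V), C4(2μF, Q=9μC, V=4.50V)
Op 1: CLOSE 4-3: Q_total=23.00, C_total=6.00, V=3.83; Q4=7.67, Q3=15.33; dissipated=0.667
Op 2: CLOSE 1-3: Q_total=29.33, C_total=5.00, V=5.87; Q1=5.87, Q3=23.47; dissipated=41.344
Total dissipated: 42.011 μJ

Answer: 42.01 μJ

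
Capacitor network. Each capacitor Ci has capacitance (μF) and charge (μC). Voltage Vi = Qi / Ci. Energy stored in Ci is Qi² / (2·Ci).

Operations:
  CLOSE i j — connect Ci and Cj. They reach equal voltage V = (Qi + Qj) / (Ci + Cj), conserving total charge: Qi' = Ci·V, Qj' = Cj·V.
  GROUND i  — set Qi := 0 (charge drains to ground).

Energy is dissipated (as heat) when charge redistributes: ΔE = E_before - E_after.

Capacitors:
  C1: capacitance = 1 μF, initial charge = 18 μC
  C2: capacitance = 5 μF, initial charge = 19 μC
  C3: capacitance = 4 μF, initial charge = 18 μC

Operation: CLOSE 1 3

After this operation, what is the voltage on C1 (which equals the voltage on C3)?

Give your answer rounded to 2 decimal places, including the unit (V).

Initial: C1(1μF, Q=18μC, V=18.00V), C2(5μF, Q=19μC, V=3.80V), C3(4μF, Q=18μC, V=4.50V)
Op 1: CLOSE 1-3: Q_total=36.00, C_total=5.00, V=7.20; Q1=7.20, Q3=28.80; dissipated=72.900

Answer: 7.20 V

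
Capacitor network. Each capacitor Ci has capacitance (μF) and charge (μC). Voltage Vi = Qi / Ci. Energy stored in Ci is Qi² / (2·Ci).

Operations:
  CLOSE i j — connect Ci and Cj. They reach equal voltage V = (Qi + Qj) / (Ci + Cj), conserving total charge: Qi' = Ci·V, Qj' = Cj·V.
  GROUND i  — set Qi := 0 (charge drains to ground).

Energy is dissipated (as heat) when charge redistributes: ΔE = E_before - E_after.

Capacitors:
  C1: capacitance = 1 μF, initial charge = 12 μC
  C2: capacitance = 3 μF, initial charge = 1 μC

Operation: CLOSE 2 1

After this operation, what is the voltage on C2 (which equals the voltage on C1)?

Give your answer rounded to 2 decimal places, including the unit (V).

Initial: C1(1μF, Q=12μC, V=12.00V), C2(3μF, Q=1μC, V=0.33V)
Op 1: CLOSE 2-1: Q_total=13.00, C_total=4.00, V=3.25; Q2=9.75, Q1=3.25; dissipated=51.042

Answer: 3.25 V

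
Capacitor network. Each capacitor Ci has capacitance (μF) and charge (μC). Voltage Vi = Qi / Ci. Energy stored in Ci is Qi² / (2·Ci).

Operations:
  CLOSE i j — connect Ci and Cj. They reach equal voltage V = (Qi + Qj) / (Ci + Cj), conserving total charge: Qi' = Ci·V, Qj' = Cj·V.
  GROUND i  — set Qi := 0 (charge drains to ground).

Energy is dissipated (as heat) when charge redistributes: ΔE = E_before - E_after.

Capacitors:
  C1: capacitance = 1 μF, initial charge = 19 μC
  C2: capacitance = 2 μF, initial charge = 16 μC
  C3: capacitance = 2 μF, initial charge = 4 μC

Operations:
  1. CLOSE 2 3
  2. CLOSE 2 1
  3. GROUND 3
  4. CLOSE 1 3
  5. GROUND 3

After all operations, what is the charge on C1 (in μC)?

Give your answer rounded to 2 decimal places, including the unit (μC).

Initial: C1(1μF, Q=19μC, V=19.00V), C2(2μF, Q=16μC, V=8.00V), C3(2μF, Q=4μC, V=2.00V)
Op 1: CLOSE 2-3: Q_total=20.00, C_total=4.00, V=5.00; Q2=10.00, Q3=10.00; dissipated=18.000
Op 2: CLOSE 2-1: Q_total=29.00, C_total=3.00, V=9.67; Q2=19.33, Q1=9.67; dissipated=65.333
Op 3: GROUND 3: Q3=0; energy lost=25.000
Op 4: CLOSE 1-3: Q_total=9.67, C_total=3.00, V=3.22; Q1=3.22, Q3=6.44; dissipated=31.148
Op 5: GROUND 3: Q3=0; energy lost=10.383
Final charges: Q1=3.22, Q2=19.33, Q3=0.00

Answer: 3.22 μC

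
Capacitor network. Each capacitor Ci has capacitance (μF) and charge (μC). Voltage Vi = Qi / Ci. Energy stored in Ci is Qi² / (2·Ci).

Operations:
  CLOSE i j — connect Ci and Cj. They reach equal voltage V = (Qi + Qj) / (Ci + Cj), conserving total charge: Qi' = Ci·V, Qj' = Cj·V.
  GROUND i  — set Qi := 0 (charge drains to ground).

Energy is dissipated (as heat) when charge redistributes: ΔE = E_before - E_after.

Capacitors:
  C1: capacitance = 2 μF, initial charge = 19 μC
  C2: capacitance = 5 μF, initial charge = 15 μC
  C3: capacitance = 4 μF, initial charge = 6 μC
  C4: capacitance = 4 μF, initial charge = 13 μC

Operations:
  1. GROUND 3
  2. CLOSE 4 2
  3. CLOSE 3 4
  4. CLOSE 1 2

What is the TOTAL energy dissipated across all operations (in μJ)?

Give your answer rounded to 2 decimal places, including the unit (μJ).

Initial: C1(2μF, Q=19μC, V=9.50V), C2(5μF, Q=15μC, V=3.00V), C3(4μF, Q=6μC, V=1.50V), C4(4μF, Q=13μC, V=3.25V)
Op 1: GROUND 3: Q3=0; energy lost=4.500
Op 2: CLOSE 4-2: Q_total=28.00, C_total=9.00, V=3.11; Q4=12.44, Q2=15.56; dissipated=0.069
Op 3: CLOSE 3-4: Q_total=12.44, C_total=8.00, V=1.56; Q3=6.22, Q4=6.22; dissipated=9.679
Op 4: CLOSE 1-2: Q_total=34.56, C_total=7.00, V=4.94; Q1=9.87, Q2=24.68; dissipated=29.156
Total dissipated: 43.404 μJ

Answer: 43.40 μJ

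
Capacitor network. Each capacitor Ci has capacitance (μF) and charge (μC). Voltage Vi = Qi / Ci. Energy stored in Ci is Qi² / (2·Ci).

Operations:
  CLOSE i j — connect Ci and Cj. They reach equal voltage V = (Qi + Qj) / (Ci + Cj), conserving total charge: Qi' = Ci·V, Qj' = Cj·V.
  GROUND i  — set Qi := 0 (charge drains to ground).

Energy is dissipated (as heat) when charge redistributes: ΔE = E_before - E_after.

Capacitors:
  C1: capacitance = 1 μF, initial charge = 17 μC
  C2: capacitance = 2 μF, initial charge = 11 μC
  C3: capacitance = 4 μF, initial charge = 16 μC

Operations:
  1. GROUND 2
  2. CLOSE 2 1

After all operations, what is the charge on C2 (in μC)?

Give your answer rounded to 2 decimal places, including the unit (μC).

Answer: 11.33 μC

Derivation:
Initial: C1(1μF, Q=17μC, V=17.00V), C2(2μF, Q=11μC, V=5.50V), C3(4μF, Q=16μC, V=4.00V)
Op 1: GROUND 2: Q2=0; energy lost=30.250
Op 2: CLOSE 2-1: Q_total=17.00, C_total=3.00, V=5.67; Q2=11.33, Q1=5.67; dissipated=96.333
Final charges: Q1=5.67, Q2=11.33, Q3=16.00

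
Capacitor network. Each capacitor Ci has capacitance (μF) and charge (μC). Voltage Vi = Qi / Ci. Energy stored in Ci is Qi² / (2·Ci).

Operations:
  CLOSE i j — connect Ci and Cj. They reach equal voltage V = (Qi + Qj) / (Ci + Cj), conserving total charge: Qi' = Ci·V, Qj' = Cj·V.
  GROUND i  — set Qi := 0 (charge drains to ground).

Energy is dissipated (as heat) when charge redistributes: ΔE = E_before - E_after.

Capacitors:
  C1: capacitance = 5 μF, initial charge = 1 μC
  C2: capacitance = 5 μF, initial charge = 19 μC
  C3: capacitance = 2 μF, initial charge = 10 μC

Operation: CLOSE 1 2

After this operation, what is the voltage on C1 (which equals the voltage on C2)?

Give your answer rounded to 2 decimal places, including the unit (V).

Initial: C1(5μF, Q=1μC, V=0.20V), C2(5μF, Q=19μC, V=3.80V), C3(2μF, Q=10μC, V=5.00V)
Op 1: CLOSE 1-2: Q_total=20.00, C_total=10.00, V=2.00; Q1=10.00, Q2=10.00; dissipated=16.200

Answer: 2.00 V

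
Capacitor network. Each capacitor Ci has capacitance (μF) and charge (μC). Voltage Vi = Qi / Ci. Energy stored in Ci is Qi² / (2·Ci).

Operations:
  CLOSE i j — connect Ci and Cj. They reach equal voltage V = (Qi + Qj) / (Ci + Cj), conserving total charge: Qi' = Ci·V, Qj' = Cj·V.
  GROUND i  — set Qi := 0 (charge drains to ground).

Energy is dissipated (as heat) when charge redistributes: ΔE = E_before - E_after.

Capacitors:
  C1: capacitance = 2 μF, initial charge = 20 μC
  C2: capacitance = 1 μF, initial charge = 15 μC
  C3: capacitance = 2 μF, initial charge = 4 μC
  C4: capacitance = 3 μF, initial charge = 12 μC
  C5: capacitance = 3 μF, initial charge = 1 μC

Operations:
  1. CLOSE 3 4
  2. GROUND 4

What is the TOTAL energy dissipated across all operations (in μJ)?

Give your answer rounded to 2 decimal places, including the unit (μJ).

Answer: 17.76 μJ

Derivation:
Initial: C1(2μF, Q=20μC, V=10.00V), C2(1μF, Q=15μC, V=15.00V), C3(2μF, Q=4μC, V=2.00V), C4(3μF, Q=12μC, V=4.00V), C5(3μF, Q=1μC, V=0.33V)
Op 1: CLOSE 3-4: Q_total=16.00, C_total=5.00, V=3.20; Q3=6.40, Q4=9.60; dissipated=2.400
Op 2: GROUND 4: Q4=0; energy lost=15.360
Total dissipated: 17.760 μJ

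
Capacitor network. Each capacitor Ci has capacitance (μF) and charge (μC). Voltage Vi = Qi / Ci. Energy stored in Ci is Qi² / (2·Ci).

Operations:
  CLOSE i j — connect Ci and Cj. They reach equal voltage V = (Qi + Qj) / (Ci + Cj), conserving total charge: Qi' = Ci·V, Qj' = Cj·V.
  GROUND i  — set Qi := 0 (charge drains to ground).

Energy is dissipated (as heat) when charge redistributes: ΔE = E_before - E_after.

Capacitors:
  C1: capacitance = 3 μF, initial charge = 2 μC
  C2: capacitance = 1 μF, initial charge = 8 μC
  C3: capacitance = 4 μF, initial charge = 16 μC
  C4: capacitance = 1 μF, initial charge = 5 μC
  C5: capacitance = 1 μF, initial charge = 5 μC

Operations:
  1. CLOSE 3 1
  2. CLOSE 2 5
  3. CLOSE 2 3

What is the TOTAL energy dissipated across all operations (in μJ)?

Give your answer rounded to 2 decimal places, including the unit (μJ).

Initial: C1(3μF, Q=2μC, V=0.67V), C2(1μF, Q=8μC, V=8.00V), C3(4μF, Q=16μC, V=4.00V), C4(1μF, Q=5μC, V=5.00V), C5(1μF, Q=5μC, V=5.00V)
Op 1: CLOSE 3-1: Q_total=18.00, C_total=7.00, V=2.57; Q3=10.29, Q1=7.71; dissipated=9.524
Op 2: CLOSE 2-5: Q_total=13.00, C_total=2.00, V=6.50; Q2=6.50, Q5=6.50; dissipated=2.250
Op 3: CLOSE 2-3: Q_total=16.79, C_total=5.00, V=3.36; Q2=3.36, Q3=13.43; dissipated=6.173
Total dissipated: 17.947 μJ

Answer: 17.95 μJ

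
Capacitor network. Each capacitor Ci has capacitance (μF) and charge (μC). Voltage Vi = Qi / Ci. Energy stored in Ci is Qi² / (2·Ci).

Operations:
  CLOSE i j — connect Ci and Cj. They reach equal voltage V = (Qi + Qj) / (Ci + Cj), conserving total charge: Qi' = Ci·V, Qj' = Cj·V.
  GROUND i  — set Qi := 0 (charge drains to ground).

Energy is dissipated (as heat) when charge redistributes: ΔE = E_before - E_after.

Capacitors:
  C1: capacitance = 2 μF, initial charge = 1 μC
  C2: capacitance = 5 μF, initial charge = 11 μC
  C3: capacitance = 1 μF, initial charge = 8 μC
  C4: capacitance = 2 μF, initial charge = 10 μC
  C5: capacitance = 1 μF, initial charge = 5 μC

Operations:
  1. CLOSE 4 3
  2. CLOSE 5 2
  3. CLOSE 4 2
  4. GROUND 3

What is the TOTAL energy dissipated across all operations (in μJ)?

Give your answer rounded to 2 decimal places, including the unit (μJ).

Initial: C1(2μF, Q=1μC, V=0.50V), C2(5μF, Q=11μC, V=2.20V), C3(1μF, Q=8μC, V=8.00V), C4(2μF, Q=10μC, V=5.00V), C5(1μF, Q=5μC, V=5.00V)
Op 1: CLOSE 4-3: Q_total=18.00, C_total=3.00, V=6.00; Q4=12.00, Q3=6.00; dissipated=3.000
Op 2: CLOSE 5-2: Q_total=16.00, C_total=6.00, V=2.67; Q5=2.67, Q2=13.33; dissipated=3.267
Op 3: CLOSE 4-2: Q_total=25.33, C_total=7.00, V=3.62; Q4=7.24, Q2=18.10; dissipated=7.937
Op 4: GROUND 3: Q3=0; energy lost=18.000
Total dissipated: 32.203 μJ

Answer: 32.20 μJ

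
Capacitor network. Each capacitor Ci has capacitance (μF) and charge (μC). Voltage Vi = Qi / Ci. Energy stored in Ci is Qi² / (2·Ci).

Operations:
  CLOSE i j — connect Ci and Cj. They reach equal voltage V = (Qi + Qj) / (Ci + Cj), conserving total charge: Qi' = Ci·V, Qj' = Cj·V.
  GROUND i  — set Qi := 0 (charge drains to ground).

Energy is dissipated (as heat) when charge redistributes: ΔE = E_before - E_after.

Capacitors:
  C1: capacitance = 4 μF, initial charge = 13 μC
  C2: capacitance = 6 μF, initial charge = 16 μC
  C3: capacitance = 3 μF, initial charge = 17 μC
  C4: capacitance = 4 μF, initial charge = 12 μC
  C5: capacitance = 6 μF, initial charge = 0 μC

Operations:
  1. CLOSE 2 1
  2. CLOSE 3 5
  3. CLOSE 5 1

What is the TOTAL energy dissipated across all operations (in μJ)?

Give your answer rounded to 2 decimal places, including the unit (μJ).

Answer: 33.75 μJ

Derivation:
Initial: C1(4μF, Q=13μC, V=3.25V), C2(6μF, Q=16μC, V=2.67V), C3(3μF, Q=17μC, V=5.67V), C4(4μF, Q=12μC, V=3.00V), C5(6μF, Q=0μC, V=0.00V)
Op 1: CLOSE 2-1: Q_total=29.00, C_total=10.00, V=2.90; Q2=17.40, Q1=11.60; dissipated=0.408
Op 2: CLOSE 3-5: Q_total=17.00, C_total=9.00, V=1.89; Q3=5.67, Q5=11.33; dissipated=32.111
Op 3: CLOSE 5-1: Q_total=22.93, C_total=10.00, V=2.29; Q5=13.76, Q1=9.17; dissipated=1.227
Total dissipated: 33.746 μJ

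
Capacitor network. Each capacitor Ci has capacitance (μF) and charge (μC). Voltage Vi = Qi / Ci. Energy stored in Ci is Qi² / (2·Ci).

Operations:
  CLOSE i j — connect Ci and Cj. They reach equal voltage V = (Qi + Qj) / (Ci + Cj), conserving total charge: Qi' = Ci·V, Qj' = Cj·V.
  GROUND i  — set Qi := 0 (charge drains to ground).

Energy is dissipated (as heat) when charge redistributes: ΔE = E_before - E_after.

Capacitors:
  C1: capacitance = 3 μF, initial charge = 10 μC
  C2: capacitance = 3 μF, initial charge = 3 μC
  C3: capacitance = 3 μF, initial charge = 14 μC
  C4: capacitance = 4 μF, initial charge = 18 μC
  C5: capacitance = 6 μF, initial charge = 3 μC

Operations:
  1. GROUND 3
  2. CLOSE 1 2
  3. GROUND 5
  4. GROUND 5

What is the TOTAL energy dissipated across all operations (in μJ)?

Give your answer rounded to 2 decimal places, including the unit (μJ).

Initial: C1(3μF, Q=10μC, V=3.33V), C2(3μF, Q=3μC, V=1.00V), C3(3μF, Q=14μC, V=4.67V), C4(4μF, Q=18μC, V=4.50V), C5(6μF, Q=3μC, V=0.50V)
Op 1: GROUND 3: Q3=0; energy lost=32.667
Op 2: CLOSE 1-2: Q_total=13.00, C_total=6.00, V=2.17; Q1=6.50, Q2=6.50; dissipated=4.083
Op 3: GROUND 5: Q5=0; energy lost=0.750
Op 4: GROUND 5: Q5=0; energy lost=0.000
Total dissipated: 37.500 μJ

Answer: 37.50 μJ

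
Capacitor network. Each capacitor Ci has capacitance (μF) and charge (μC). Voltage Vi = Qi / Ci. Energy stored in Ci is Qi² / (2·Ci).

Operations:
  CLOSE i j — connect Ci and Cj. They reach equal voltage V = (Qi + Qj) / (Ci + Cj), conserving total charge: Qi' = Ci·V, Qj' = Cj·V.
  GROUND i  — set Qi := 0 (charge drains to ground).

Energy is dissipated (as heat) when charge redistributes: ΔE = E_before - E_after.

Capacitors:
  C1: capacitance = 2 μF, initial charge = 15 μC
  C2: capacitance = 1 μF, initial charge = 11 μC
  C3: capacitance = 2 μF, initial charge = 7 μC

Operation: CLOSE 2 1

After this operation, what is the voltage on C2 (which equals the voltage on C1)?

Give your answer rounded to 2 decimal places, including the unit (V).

Initial: C1(2μF, Q=15μC, V=7.50V), C2(1μF, Q=11μC, V=11.00V), C3(2μF, Q=7μC, V=3.50V)
Op 1: CLOSE 2-1: Q_total=26.00, C_total=3.00, V=8.67; Q2=8.67, Q1=17.33; dissipated=4.083

Answer: 8.67 V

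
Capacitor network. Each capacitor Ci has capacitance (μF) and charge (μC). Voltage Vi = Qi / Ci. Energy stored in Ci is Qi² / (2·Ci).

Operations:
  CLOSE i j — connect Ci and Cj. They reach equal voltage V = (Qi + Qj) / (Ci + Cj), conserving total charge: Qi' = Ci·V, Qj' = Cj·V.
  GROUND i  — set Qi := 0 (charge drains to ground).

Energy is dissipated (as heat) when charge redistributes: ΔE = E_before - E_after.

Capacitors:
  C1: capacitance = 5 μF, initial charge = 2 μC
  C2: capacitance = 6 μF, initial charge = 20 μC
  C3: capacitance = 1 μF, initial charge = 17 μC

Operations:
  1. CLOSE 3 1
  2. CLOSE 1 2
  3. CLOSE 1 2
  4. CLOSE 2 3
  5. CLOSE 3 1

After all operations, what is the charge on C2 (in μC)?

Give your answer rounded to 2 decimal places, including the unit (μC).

Initial: C1(5μF, Q=2μC, V=0.40V), C2(6μF, Q=20μC, V=3.33V), C3(1μF, Q=17μC, V=17.00V)
Op 1: CLOSE 3-1: Q_total=19.00, C_total=6.00, V=3.17; Q3=3.17, Q1=15.83; dissipated=114.817
Op 2: CLOSE 1-2: Q_total=35.83, C_total=11.00, V=3.26; Q1=16.29, Q2=19.55; dissipated=0.038
Op 3: CLOSE 1-2: Q_total=35.83, C_total=11.00, V=3.26; Q1=16.29, Q2=19.55; dissipated=0.000
Op 4: CLOSE 2-3: Q_total=22.71, C_total=7.00, V=3.24; Q2=19.47, Q3=3.24; dissipated=0.004
Op 5: CLOSE 3-1: Q_total=19.53, C_total=6.00, V=3.26; Q3=3.26, Q1=16.28; dissipated=0.000
Final charges: Q1=16.28, Q2=19.47, Q3=3.26

Answer: 19.47 μC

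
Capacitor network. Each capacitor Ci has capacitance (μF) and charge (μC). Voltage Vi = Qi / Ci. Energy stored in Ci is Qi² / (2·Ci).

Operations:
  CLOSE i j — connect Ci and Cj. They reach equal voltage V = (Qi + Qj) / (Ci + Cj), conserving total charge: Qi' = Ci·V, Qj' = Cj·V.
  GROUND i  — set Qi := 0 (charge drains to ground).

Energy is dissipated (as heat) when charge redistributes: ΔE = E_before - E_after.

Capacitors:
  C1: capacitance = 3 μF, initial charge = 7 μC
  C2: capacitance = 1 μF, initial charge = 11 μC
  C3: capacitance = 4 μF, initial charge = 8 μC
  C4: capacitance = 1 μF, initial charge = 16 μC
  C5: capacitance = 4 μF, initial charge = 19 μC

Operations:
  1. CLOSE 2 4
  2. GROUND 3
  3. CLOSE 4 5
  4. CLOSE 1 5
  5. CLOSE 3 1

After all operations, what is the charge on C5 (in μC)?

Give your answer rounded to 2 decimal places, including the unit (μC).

Answer: 18.86 μC

Derivation:
Initial: C1(3μF, Q=7μC, V=2.33V), C2(1μF, Q=11μC, V=11.00V), C3(4μF, Q=8μC, V=2.00V), C4(1μF, Q=16μC, V=16.00V), C5(4μF, Q=19μC, V=4.75V)
Op 1: CLOSE 2-4: Q_total=27.00, C_total=2.00, V=13.50; Q2=13.50, Q4=13.50; dissipated=6.250
Op 2: GROUND 3: Q3=0; energy lost=8.000
Op 3: CLOSE 4-5: Q_total=32.50, C_total=5.00, V=6.50; Q4=6.50, Q5=26.00; dissipated=30.625
Op 4: CLOSE 1-5: Q_total=33.00, C_total=7.00, V=4.71; Q1=14.14, Q5=18.86; dissipated=14.881
Op 5: CLOSE 3-1: Q_total=14.14, C_total=7.00, V=2.02; Q3=8.08, Q1=6.06; dissipated=19.050
Final charges: Q1=6.06, Q2=13.50, Q3=8.08, Q4=6.50, Q5=18.86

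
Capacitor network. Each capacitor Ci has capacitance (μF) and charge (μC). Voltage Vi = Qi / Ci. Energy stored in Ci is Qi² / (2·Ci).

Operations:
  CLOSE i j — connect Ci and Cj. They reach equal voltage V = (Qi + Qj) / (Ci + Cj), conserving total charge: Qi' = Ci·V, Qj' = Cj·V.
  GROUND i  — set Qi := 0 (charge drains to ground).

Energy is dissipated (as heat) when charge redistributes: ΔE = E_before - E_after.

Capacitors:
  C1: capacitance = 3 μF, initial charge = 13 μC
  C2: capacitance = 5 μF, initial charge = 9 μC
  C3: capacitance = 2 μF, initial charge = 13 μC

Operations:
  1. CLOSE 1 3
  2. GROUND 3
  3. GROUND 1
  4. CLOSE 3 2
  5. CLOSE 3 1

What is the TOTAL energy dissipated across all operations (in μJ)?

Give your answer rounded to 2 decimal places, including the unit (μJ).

Answer: 73.72 μJ

Derivation:
Initial: C1(3μF, Q=13μC, V=4.33V), C2(5μF, Q=9μC, V=1.80V), C3(2μF, Q=13μC, V=6.50V)
Op 1: CLOSE 1-3: Q_total=26.00, C_total=5.00, V=5.20; Q1=15.60, Q3=10.40; dissipated=2.817
Op 2: GROUND 3: Q3=0; energy lost=27.040
Op 3: GROUND 1: Q1=0; energy lost=40.560
Op 4: CLOSE 3-2: Q_total=9.00, C_total=7.00, V=1.29; Q3=2.57, Q2=6.43; dissipated=2.314
Op 5: CLOSE 3-1: Q_total=2.57, C_total=5.00, V=0.51; Q3=1.03, Q1=1.54; dissipated=0.992
Total dissipated: 73.723 μJ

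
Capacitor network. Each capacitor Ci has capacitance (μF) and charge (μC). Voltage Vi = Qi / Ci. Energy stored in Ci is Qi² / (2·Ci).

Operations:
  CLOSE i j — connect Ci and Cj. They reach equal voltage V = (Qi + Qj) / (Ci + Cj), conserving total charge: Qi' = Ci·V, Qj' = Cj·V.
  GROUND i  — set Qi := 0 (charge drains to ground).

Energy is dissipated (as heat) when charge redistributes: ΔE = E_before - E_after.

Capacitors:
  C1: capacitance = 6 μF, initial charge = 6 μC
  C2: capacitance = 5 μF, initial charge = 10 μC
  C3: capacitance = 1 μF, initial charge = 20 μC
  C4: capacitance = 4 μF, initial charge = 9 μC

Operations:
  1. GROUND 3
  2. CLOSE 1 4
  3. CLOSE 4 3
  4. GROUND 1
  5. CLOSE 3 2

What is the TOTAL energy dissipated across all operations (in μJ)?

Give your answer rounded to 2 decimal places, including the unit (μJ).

Initial: C1(6μF, Q=6μC, V=1.00V), C2(5μF, Q=10μC, V=2.00V), C3(1μF, Q=20μC, V=20.00V), C4(4μF, Q=9μC, V=2.25V)
Op 1: GROUND 3: Q3=0; energy lost=200.000
Op 2: CLOSE 1-4: Q_total=15.00, C_total=10.00, V=1.50; Q1=9.00, Q4=6.00; dissipated=1.875
Op 3: CLOSE 4-3: Q_total=6.00, C_total=5.00, V=1.20; Q4=4.80, Q3=1.20; dissipated=0.900
Op 4: GROUND 1: Q1=0; energy lost=6.750
Op 5: CLOSE 3-2: Q_total=11.20, C_total=6.00, V=1.87; Q3=1.87, Q2=9.33; dissipated=0.267
Total dissipated: 209.792 μJ

Answer: 209.79 μJ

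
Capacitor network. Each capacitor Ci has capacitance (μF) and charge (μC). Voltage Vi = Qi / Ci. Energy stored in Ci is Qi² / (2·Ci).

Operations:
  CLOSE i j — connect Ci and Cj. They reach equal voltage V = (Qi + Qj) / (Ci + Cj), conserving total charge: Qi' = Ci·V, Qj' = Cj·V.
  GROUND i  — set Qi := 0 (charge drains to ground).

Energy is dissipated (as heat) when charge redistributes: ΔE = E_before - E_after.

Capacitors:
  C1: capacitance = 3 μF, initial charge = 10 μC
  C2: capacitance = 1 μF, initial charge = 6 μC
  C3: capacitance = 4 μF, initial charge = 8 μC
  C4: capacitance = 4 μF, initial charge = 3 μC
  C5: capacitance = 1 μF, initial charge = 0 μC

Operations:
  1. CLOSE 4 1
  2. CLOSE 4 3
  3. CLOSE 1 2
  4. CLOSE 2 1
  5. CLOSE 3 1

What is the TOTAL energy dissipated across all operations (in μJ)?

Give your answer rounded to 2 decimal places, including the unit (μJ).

Initial: C1(3μF, Q=10μC, V=3.33V), C2(1μF, Q=6μC, V=6.00V), C3(4μF, Q=8μC, V=2.00V), C4(4μF, Q=3μC, V=0.75V), C5(1μF, Q=0μC, V=0.00V)
Op 1: CLOSE 4-1: Q_total=13.00, C_total=7.00, V=1.86; Q4=7.43, Q1=5.57; dissipated=5.720
Op 2: CLOSE 4-3: Q_total=15.43, C_total=8.00, V=1.93; Q4=7.71, Q3=7.71; dissipated=0.020
Op 3: CLOSE 1-2: Q_total=11.57, C_total=4.00, V=2.89; Q1=8.68, Q2=2.89; dissipated=6.436
Op 4: CLOSE 2-1: Q_total=11.57, C_total=4.00, V=2.89; Q2=2.89, Q1=8.68; dissipated=0.000
Op 5: CLOSE 3-1: Q_total=16.39, C_total=7.00, V=2.34; Q3=9.37, Q1=7.03; dissipated=0.797
Total dissipated: 12.974 μJ

Answer: 12.97 μJ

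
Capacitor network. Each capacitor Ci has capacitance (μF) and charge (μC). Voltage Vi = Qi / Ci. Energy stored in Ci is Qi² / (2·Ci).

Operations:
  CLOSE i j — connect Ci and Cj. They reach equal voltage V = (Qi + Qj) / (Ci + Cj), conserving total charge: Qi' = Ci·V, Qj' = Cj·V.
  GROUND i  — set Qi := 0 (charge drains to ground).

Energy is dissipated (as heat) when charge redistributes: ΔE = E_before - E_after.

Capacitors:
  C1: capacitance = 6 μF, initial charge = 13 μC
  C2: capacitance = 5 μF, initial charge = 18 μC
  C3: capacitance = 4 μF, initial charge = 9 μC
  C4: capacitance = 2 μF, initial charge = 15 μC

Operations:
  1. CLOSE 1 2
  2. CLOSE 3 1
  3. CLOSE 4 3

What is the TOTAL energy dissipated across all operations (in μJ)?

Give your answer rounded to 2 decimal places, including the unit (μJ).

Answer: 19.26 μJ

Derivation:
Initial: C1(6μF, Q=13μC, V=2.17V), C2(5μF, Q=18μC, V=3.60V), C3(4μF, Q=9μC, V=2.25V), C4(2μF, Q=15μC, V=7.50V)
Op 1: CLOSE 1-2: Q_total=31.00, C_total=11.00, V=2.82; Q1=16.91, Q2=14.09; dissipated=2.802
Op 2: CLOSE 3-1: Q_total=25.91, C_total=10.00, V=2.59; Q3=10.36, Q1=15.55; dissipated=0.387
Op 3: CLOSE 4-3: Q_total=25.36, C_total=6.00, V=4.23; Q4=8.45, Q3=16.91; dissipated=16.066
Total dissipated: 19.255 μJ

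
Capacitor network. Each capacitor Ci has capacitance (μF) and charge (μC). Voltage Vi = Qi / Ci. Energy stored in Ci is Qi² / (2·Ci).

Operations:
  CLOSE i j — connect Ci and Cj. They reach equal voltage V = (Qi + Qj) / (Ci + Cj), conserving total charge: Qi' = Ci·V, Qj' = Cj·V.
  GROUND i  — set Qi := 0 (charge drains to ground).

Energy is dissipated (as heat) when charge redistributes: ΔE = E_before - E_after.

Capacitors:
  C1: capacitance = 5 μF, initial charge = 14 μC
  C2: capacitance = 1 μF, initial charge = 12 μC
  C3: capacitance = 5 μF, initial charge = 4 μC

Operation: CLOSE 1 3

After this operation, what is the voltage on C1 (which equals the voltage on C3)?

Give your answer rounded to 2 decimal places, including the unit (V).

Initial: C1(5μF, Q=14μC, V=2.80V), C2(1μF, Q=12μC, V=12.00V), C3(5μF, Q=4μC, V=0.80V)
Op 1: CLOSE 1-3: Q_total=18.00, C_total=10.00, V=1.80; Q1=9.00, Q3=9.00; dissipated=5.000

Answer: 1.80 V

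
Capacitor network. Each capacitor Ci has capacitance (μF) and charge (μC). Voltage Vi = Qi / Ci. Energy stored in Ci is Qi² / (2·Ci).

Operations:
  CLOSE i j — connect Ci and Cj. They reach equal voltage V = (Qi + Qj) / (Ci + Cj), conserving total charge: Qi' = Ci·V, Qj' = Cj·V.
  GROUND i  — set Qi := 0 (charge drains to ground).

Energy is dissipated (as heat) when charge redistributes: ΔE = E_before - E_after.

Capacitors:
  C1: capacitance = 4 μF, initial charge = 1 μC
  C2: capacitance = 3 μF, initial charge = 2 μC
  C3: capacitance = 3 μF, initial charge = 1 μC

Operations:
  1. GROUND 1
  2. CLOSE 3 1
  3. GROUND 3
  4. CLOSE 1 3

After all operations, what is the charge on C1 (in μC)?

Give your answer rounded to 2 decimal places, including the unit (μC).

Initial: C1(4μF, Q=1μC, V=0.25V), C2(3μF, Q=2μC, V=0.67V), C3(3μF, Q=1μC, V=0.33V)
Op 1: GROUND 1: Q1=0; energy lost=0.125
Op 2: CLOSE 3-1: Q_total=1.00, C_total=7.00, V=0.14; Q3=0.43, Q1=0.57; dissipated=0.095
Op 3: GROUND 3: Q3=0; energy lost=0.031
Op 4: CLOSE 1-3: Q_total=0.57, C_total=7.00, V=0.08; Q1=0.33, Q3=0.24; dissipated=0.017
Final charges: Q1=0.33, Q2=2.00, Q3=0.24

Answer: 0.33 μC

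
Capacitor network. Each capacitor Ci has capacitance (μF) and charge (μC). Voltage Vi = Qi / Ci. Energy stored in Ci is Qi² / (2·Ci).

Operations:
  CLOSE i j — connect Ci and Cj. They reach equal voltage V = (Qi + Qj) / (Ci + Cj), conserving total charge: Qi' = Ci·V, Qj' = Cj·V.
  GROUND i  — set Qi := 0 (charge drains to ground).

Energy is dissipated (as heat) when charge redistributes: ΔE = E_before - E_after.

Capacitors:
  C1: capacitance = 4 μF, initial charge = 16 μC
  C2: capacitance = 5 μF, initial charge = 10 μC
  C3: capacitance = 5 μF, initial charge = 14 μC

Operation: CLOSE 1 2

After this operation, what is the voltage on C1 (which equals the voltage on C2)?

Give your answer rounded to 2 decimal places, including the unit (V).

Answer: 2.89 V

Derivation:
Initial: C1(4μF, Q=16μC, V=4.00V), C2(5μF, Q=10μC, V=2.00V), C3(5μF, Q=14μC, V=2.80V)
Op 1: CLOSE 1-2: Q_total=26.00, C_total=9.00, V=2.89; Q1=11.56, Q2=14.44; dissipated=4.444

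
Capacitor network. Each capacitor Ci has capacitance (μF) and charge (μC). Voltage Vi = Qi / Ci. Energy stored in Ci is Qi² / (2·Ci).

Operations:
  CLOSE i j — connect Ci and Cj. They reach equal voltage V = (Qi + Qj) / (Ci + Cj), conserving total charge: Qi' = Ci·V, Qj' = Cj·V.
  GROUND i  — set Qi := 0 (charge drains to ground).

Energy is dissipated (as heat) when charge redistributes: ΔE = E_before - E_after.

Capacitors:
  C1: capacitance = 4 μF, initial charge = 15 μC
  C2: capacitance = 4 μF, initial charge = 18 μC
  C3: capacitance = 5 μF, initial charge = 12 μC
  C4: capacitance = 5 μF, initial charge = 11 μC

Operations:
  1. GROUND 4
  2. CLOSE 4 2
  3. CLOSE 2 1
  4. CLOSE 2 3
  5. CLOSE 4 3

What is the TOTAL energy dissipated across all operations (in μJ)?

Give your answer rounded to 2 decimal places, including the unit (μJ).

Initial: C1(4μF, Q=15μC, V=3.75V), C2(4μF, Q=18μC, V=4.50V), C3(5μF, Q=12μC, V=2.40V), C4(5μF, Q=11μC, V=2.20V)
Op 1: GROUND 4: Q4=0; energy lost=12.100
Op 2: CLOSE 4-2: Q_total=18.00, C_total=9.00, V=2.00; Q4=10.00, Q2=8.00; dissipated=22.500
Op 3: CLOSE 2-1: Q_total=23.00, C_total=8.00, V=2.88; Q2=11.50, Q1=11.50; dissipated=3.062
Op 4: CLOSE 2-3: Q_total=23.50, C_total=9.00, V=2.61; Q2=10.44, Q3=13.06; dissipated=0.251
Op 5: CLOSE 4-3: Q_total=23.06, C_total=10.00, V=2.31; Q4=11.53, Q3=11.53; dissipated=0.467
Total dissipated: 38.380 μJ

Answer: 38.38 μJ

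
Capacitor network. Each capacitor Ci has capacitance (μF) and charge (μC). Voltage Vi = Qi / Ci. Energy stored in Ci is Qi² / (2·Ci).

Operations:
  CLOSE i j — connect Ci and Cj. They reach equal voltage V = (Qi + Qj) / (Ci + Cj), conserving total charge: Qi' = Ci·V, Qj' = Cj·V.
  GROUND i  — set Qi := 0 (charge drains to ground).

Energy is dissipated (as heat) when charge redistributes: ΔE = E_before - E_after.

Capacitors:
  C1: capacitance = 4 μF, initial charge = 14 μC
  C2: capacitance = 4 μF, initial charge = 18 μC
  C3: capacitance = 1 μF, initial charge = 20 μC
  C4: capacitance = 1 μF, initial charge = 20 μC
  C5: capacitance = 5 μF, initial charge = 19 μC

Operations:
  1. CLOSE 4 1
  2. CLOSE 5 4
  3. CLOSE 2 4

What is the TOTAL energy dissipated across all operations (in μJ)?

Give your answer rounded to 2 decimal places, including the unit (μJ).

Initial: C1(4μF, Q=14μC, V=3.50V), C2(4μF, Q=18μC, V=4.50V), C3(1μF, Q=20μC, V=20.00V), C4(1μF, Q=20μC, V=20.00V), C5(5μF, Q=19μC, V=3.80V)
Op 1: CLOSE 4-1: Q_total=34.00, C_total=5.00, V=6.80; Q4=6.80, Q1=27.20; dissipated=108.900
Op 2: CLOSE 5-4: Q_total=25.80, C_total=6.00, V=4.30; Q5=21.50, Q4=4.30; dissipated=3.750
Op 3: CLOSE 2-4: Q_total=22.30, C_total=5.00, V=4.46; Q2=17.84, Q4=4.46; dissipated=0.016
Total dissipated: 112.666 μJ

Answer: 112.67 μJ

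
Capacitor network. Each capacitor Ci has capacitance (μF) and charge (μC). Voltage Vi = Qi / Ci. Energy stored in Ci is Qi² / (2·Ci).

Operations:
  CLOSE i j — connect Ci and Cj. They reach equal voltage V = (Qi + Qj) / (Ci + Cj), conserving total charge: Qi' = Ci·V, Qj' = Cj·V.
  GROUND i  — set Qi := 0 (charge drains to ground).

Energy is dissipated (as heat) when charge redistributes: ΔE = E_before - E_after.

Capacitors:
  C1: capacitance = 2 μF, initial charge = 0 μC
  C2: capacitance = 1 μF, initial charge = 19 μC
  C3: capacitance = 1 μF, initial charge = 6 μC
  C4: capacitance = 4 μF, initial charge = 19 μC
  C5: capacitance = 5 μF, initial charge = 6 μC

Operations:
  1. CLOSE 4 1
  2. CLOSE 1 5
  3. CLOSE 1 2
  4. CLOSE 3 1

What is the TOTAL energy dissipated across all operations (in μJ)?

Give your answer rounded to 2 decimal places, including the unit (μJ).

Answer: 117.61 μJ

Derivation:
Initial: C1(2μF, Q=0μC, V=0.00V), C2(1μF, Q=19μC, V=19.00V), C3(1μF, Q=6μC, V=6.00V), C4(4μF, Q=19μC, V=4.75V), C5(5μF, Q=6μC, V=1.20V)
Op 1: CLOSE 4-1: Q_total=19.00, C_total=6.00, V=3.17; Q4=12.67, Q1=6.33; dissipated=15.042
Op 2: CLOSE 1-5: Q_total=12.33, C_total=7.00, V=1.76; Q1=3.52, Q5=8.81; dissipated=2.763
Op 3: CLOSE 1-2: Q_total=22.52, C_total=3.00, V=7.51; Q1=15.02, Q2=7.51; dissipated=99.051
Op 4: CLOSE 3-1: Q_total=21.02, C_total=3.00, V=7.01; Q3=7.01, Q1=14.01; dissipated=0.758
Total dissipated: 117.613 μJ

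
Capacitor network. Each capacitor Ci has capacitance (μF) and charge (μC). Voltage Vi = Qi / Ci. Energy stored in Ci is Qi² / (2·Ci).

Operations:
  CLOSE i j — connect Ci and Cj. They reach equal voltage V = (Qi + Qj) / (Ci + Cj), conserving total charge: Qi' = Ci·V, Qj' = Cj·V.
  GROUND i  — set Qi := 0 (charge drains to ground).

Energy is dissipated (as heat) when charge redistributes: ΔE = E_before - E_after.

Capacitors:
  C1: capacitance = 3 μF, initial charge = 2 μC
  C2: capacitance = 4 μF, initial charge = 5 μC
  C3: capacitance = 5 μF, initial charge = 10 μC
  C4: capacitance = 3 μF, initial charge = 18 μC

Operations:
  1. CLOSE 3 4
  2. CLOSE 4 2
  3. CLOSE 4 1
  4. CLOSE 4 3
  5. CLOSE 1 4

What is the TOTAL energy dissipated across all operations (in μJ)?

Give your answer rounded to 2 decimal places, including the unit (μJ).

Initial: C1(3μF, Q=2μC, V=0.67V), C2(4μF, Q=5μC, V=1.25V), C3(5μF, Q=10μC, V=2.00V), C4(3μF, Q=18μC, V=6.00V)
Op 1: CLOSE 3-4: Q_total=28.00, C_total=8.00, V=3.50; Q3=17.50, Q4=10.50; dissipated=15.000
Op 2: CLOSE 4-2: Q_total=15.50, C_total=7.00, V=2.21; Q4=6.64, Q2=8.86; dissipated=4.339
Op 3: CLOSE 4-1: Q_total=8.64, C_total=6.00, V=1.44; Q4=4.32, Q1=4.32; dissipated=1.796
Op 4: CLOSE 4-3: Q_total=21.82, C_total=8.00, V=2.73; Q4=8.18, Q3=13.64; dissipated=3.977
Op 5: CLOSE 1-4: Q_total=12.50, C_total=6.00, V=2.08; Q1=6.25, Q4=6.25; dissipated=1.243
Total dissipated: 26.355 μJ

Answer: 26.35 μJ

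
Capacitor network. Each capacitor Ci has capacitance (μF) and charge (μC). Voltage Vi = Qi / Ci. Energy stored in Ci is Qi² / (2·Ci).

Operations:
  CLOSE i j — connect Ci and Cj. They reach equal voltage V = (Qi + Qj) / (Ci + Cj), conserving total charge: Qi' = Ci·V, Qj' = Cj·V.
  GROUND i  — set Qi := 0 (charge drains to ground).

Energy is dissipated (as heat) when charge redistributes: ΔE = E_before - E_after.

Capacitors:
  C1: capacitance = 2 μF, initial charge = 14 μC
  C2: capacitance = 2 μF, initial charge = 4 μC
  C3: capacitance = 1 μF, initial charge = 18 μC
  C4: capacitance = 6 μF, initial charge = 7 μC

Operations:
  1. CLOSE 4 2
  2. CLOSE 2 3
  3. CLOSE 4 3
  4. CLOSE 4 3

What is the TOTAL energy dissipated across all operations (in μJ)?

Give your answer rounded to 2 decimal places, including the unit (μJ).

Initial: C1(2μF, Q=14μC, V=7.00V), C2(2μF, Q=4μC, V=2.00V), C3(1μF, Q=18μC, V=18.00V), C4(6μF, Q=7μC, V=1.17V)
Op 1: CLOSE 4-2: Q_total=11.00, C_total=8.00, V=1.38; Q4=8.25, Q2=2.75; dissipated=0.521
Op 2: CLOSE 2-3: Q_total=20.75, C_total=3.00, V=6.92; Q2=13.83, Q3=6.92; dissipated=92.130
Op 3: CLOSE 4-3: Q_total=15.17, C_total=7.00, V=2.17; Q4=13.00, Q3=2.17; dissipated=13.161
Op 4: CLOSE 4-3: Q_total=15.17, C_total=7.00, V=2.17; Q4=13.00, Q3=2.17; dissipated=0.000
Total dissipated: 105.812 μJ

Answer: 105.81 μJ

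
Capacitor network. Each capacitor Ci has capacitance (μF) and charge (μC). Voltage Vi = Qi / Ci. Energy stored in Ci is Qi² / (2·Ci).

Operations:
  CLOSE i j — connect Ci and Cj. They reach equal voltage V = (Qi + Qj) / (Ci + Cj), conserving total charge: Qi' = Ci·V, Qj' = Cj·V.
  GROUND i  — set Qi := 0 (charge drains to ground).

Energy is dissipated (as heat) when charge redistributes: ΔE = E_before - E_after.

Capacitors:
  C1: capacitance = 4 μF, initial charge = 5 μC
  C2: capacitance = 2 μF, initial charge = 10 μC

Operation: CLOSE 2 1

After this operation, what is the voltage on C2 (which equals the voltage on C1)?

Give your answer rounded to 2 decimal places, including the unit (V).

Answer: 2.50 V

Derivation:
Initial: C1(4μF, Q=5μC, V=1.25V), C2(2μF, Q=10μC, V=5.00V)
Op 1: CLOSE 2-1: Q_total=15.00, C_total=6.00, V=2.50; Q2=5.00, Q1=10.00; dissipated=9.375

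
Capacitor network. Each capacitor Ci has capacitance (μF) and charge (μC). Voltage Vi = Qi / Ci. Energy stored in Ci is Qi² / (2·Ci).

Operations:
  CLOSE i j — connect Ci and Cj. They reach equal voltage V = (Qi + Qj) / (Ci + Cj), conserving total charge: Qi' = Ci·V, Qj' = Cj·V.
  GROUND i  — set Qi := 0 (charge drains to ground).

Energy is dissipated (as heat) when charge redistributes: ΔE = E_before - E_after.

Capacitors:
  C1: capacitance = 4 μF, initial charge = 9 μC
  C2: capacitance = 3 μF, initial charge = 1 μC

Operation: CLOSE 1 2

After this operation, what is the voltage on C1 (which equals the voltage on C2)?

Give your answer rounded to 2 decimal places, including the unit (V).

Answer: 1.43 V

Derivation:
Initial: C1(4μF, Q=9μC, V=2.25V), C2(3μF, Q=1μC, V=0.33V)
Op 1: CLOSE 1-2: Q_total=10.00, C_total=7.00, V=1.43; Q1=5.71, Q2=4.29; dissipated=3.149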